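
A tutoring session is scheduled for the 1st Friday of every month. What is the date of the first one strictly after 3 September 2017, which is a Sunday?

September 2017 starts on a Friday, so its 1st Friday is 1 September 2017.
That is not after 3 September 2017, so look at October 2017.
October 2017 starts on a Sunday, so its 1st Friday is 6 October 2017 (5 days in).

6 October 2017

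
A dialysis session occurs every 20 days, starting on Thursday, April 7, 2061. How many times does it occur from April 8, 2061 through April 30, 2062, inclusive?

Occurrences land 20·i days after April 7, 2061 for i = 0, 1, 2, …
April 8, 2061 is 1 day after the start; 1 ÷ 20 = 0 remainder 1; since the remainder is 1, round up to i = 1. First occurrence in the window: #2 on April 27, 2061 (1×20 = 20 days in).
April 30, 2062 is 388 days after the start; 388 ÷ 20 = 19 remainder 8. Last occurrence in the window: #20 on April 22, 2062.
Occurrences #2 through #20: 19 in total.

19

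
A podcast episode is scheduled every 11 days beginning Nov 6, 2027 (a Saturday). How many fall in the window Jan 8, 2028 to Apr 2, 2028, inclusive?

Occurrences land 11·i days after Nov 6, 2027 for i = 0, 1, 2, …
Jan 8, 2028 is 63 days after the start; 63 ÷ 11 = 5 remainder 8; since the remainder is 8, round up to i = 6. First occurrence in the window: #7 on Jan 11, 2028 (6×11 = 66 days in).
Apr 2, 2028 is 148 days after the start; 148 ÷ 11 = 13 remainder 5. Last occurrence in the window: #14 on Mar 28, 2028.
Occurrences #7 through #14: 8 in total.

8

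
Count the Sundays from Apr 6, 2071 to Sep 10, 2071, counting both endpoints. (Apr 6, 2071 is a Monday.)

22

Apr 6, 2071 is a Monday; the first Sunday on or after it is Apr 12, 2071 (6 days later).
From Apr 12, 2071 to Sep 10, 2071: 18 + 31 + 30 + 31 + 31 + 10 = 151 days (rest of Apr, May, Jun, Jul, Aug, Sep).
151 ÷ 7 = 21 full weeks with remainder 4, so 21 more Sundays after the first → 22.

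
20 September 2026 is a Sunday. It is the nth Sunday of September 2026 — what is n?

3rd

Day 20 falls in week ⌈20/7⌉ of the month.
Days 1–7 hold the 1st Sunday, 8–14 the 2nd, 15–21 the 3rd, 22–28 the 4th, 29–31 the 5th.
20 is in the range for the 3rd.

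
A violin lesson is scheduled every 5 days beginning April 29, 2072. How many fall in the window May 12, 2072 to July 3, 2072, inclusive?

11

Occurrences land 5·i days after April 29, 2072 for i = 0, 1, 2, …
May 12, 2072 is 13 days after the start; 13 ÷ 5 = 2 remainder 3; since the remainder is 3, round up to i = 3. First occurrence in the window: #4 on May 14, 2072 (3×5 = 15 days in).
July 3, 2072 is 65 days after the start; 65 ÷ 5 = 13 remainder 0. Last occurrence in the window: #14 on July 3, 2072.
Occurrences #4 through #14: 11 in total.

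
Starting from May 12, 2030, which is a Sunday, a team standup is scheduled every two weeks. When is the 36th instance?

The 36th occurrence is 35 intervals after the first: 35 × 14 = 490 days after May 12, 2030.
May has 31 days — 19 days to the end of May leaves 471.
From end of May to end of 2030 is 214 days (257 left).
Jan has 31 days (226 left).
Feb has 28 days (198 left).
Mar has 31 days (167 left).
Apr has 30 days (137 left).
May has 31 days (106 left).
Jun has 30 days (76 left).
Jul has 31 days (45 left).
Aug has 31 days (14 left).
14 days into Sep → Sep 14, 2031.

Sep 14, 2031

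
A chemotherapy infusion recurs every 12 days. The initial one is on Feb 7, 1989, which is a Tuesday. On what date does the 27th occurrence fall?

The 27th occurrence is 26 intervals after the first: 26 × 12 = 312 days after Feb 7, 1989.
Feb has 28 days — 21 days to the end of Feb leaves 291.
Mar has 31 days (260 left).
Apr has 30 days (230 left).
May has 31 days (199 left).
Jun has 30 days (169 left).
Jul has 31 days (138 left).
Aug has 31 days (107 left).
Sep has 30 days (77 left).
Oct has 31 days (46 left).
Nov has 30 days (16 left).
16 days into Dec → Dec 16, 1989.

Dec 16, 1989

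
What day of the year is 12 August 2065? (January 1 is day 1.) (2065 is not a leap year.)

Days in months before August: 31 + 28 + 31 + 30 + 31 + 30 + 31 = 212.
Plus 12 days into August → day 224.

224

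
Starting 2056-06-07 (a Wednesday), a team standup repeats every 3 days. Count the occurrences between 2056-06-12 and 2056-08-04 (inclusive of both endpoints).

Occurrences land 3·i days after 2056-06-07 for i = 0, 1, 2, …
2056-06-12 is 5 days after the start; 5 ÷ 3 = 1 remainder 2; since the remainder is 2, round up to i = 2. First occurrence in the window: #3 on 2056-06-13 (2×3 = 6 days in).
2056-08-04 is 58 days after the start; 58 ÷ 3 = 19 remainder 1. Last occurrence in the window: #20 on 2056-08-03.
Occurrences #3 through #20: 18 in total.

18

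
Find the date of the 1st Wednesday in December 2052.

December 4, 2052

The first Wednesday of December 2052 is December 4.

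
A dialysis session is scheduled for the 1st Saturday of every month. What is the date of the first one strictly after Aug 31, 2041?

Aug 2041 starts on a Thursday, so its 1st Saturday is Aug 3, 2041 (2 days in).
That is not after Aug 31, 2041, so look at Sep 2041.
Sep 2041 starts on a Sunday, so its 1st Saturday is Sep 7, 2041 (6 days in).

Sep 7, 2041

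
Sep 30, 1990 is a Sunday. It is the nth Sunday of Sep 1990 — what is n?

5th

Day 30 falls in week ⌈30/7⌉ of the month.
Days 1–7 hold the 1st Sunday, 8–14 the 2nd, 15–21 the 3rd, 22–28 the 4th, 29–31 the 5th.
30 is in the range for the 5th.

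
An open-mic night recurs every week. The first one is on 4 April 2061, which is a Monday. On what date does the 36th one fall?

5 December 2061

The 36th occurrence is 35 intervals after the first: 35 × 7 = 245 days after 4 April 2061.
April has 30 days — 26 days to the end of April leaves 219.
May has 31 days (188 left).
June has 30 days (158 left).
July has 31 days (127 left).
August has 31 days (96 left).
September has 30 days (66 left).
October has 31 days (35 left).
November has 30 days (5 left).
5 days into December → 5 December 2061.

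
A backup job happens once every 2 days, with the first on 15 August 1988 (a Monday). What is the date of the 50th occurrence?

The 50th occurrence is 49 intervals after the first: 49 × 2 = 98 days after 15 August 1988.
August has 31 days — 16 days to the end of August leaves 82.
September has 30 days (52 left).
October has 31 days (21 left).
21 days into November → 21 November 1988.

21 November 1988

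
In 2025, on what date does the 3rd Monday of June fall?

The first Monday of June 2025 is June 2.
The 3rd Monday is 2 weeks later: 2 + 14 = 16.

16 June 2025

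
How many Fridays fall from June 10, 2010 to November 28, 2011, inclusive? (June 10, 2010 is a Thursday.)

77

June 10, 2010 is a Thursday; the first Friday on or after it is June 11, 2010 (1 day later).
From June 11, 2010 to November 28, 2011: 203 + 332 = 535 days (rest of 2010, to November 28, 2011 in 2011).
535 ÷ 7 = 76 full weeks with remainder 3, so 76 more Fridays after the first → 77.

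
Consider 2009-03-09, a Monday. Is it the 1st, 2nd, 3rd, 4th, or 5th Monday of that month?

2nd

Day 9 falls in week ⌈9/7⌉ of the month.
Days 1–7 hold the 1st Monday, 8–14 the 2nd, 15–21 the 3rd, 22–28 the 4th, 29–31 the 5th.
9 is in the range for the 2nd.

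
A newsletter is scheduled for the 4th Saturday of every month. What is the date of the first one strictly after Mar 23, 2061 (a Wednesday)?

Mar 26, 2061

Mar 2061 starts on a Tuesday; its first Saturday is the 5th, so the 4th Saturday is the 26th — Mar 26, 2061.
Mar 26, 2061 is after Mar 23, 2061, so that is the next one.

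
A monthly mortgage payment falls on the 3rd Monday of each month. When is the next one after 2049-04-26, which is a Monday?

April 2049 starts on a Thursday; its first Monday is the 5th, so the 3rd Monday is the 19th — 2049-04-19.
That is not after 2049-04-26, so look at May 2049.
May 2049 starts on a Saturday; its first Monday is the 3rd, so the 3rd Monday is the 17th — 2049-05-17.

2049-05-17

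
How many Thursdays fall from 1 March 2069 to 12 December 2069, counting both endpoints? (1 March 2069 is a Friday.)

41

1 March 2069 is a Friday; the first Thursday on or after it is 7 March 2069 (6 days later).
From 7 March 2069 to 12 December 2069: 24 + 30 + 31 + 30 + 31 + 31 + 30 + 31 + 30 + 12 = 280 days (rest of March, April, May, June, July, August, September, October, November, December).
280 ÷ 7 = 40 full weeks with remainder 0, so 40 more Thursdays after the first → 41.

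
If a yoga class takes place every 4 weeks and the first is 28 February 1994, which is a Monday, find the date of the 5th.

20 June 1994

The 5th occurrence is 4 intervals after the first: 4 × 28 = 112 days after 28 February 1994.
February has 28 days — 0 days to the end of February leaves 112.
March has 31 days (81 left).
April has 30 days (51 left).
May has 31 days (20 left).
20 days into June → 20 June 1994.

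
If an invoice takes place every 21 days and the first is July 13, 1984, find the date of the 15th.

May 3, 1985

The 15th occurrence is 14 intervals after the first: 14 × 21 = 294 days after July 13, 1984.
July has 31 days — 18 days to the end of July leaves 276.
August has 31 days (245 left).
September has 30 days (215 left).
October has 31 days (184 left).
November has 30 days (154 left).
December has 31 days (123 left).
January has 31 days (92 left).
February has 28 days (64 left).
March has 31 days (33 left).
April has 30 days (3 left).
3 days into May → May 3, 1985.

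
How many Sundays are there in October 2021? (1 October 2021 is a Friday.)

1 October 2021 is a Friday; the first Sunday on or after it is 3 October 2021 (2 days later).
From 3 October 2021 to 31 October 2021 is 31 − 3 = 28 days.
28 ÷ 7 = 4 full weeks with remainder 0, so 4 more Sundays after the first → 5.

5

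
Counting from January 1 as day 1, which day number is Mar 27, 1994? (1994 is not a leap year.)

86

Days in months before Mar: 31 + 28 = 59.
Plus 27 days into Mar → day 86.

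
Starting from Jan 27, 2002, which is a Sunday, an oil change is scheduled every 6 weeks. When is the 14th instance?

Jul 27, 2003

The 14th occurrence is 13 intervals after the first: 13 × 42 = 546 days after Jan 27, 2002.
Jan has 31 days — 4 days to the end of Jan leaves 542.
From end of Jan to end of 2002 is 334 days (208 left).
Jan has 31 days (177 left).
Feb has 28 days (149 left).
Mar has 31 days (118 left).
Apr has 30 days (88 left).
May has 31 days (57 left).
Jun has 30 days (27 left).
27 days into Jul → Jul 27, 2003.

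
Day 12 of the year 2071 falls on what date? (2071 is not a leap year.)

2071-01-12

12 into January → January 12.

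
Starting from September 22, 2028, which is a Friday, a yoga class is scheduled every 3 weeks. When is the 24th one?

January 18, 2030

The 24th occurrence is 23 intervals after the first: 23 × 21 = 483 days after September 22, 2028.
September has 30 days — 8 days to the end of September leaves 475.
From end of September to end of 2028 is 92 days (383 left).
2029 has 365 days (18 left).
18 days into January → January 18, 2030.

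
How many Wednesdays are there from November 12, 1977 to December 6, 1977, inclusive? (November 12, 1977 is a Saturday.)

3

November 12, 1977 is a Saturday; the first Wednesday on or after it is November 16, 1977 (4 days later).
From November 16, 1977 to December 6, 1977: 14 + 6 = 20 days (rest of November, December).
20 ÷ 7 = 2 full weeks with remainder 6, so 2 more Wednesdays after the first → 3.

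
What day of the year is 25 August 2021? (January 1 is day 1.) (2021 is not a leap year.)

237

Days in months before August: 31 + 28 + 31 + 30 + 31 + 30 + 31 = 212.
Plus 25 days into August → day 237.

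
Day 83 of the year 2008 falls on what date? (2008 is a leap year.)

January has 31 days (83 − 31 = 52 remain).
February has 29 days (52 − 29 = 23 remain).
23 into March → March 23.

March 23, 2008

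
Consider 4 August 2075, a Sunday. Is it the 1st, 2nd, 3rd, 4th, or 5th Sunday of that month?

Day 4 falls in week ⌈4/7⌉ of the month.
Days 1–7 hold the 1st Sunday, 8–14 the 2nd, 15–21 the 3rd, 22–28 the 4th, 29–31 the 5th.
4 is in the range for the 1st.

1st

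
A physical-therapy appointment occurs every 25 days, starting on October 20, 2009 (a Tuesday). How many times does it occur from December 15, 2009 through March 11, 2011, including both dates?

18

Occurrences land 25·i days after October 20, 2009 for i = 0, 1, 2, …
December 15, 2009 is 56 days after the start; 56 ÷ 25 = 2 remainder 6; since the remainder is 6, round up to i = 3. First occurrence in the window: #4 on January 3, 2010 (3×25 = 75 days in).
March 11, 2011 is 507 days after the start; 507 ÷ 25 = 20 remainder 7. Last occurrence in the window: #21 on March 4, 2011.
Occurrences #4 through #21: 18 in total.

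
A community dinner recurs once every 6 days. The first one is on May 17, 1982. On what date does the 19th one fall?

September 2, 1982

The 19th occurrence is 18 intervals after the first: 18 × 6 = 108 days after May 17, 1982.
May has 31 days — 14 days to the end of May leaves 94.
June has 30 days (64 left).
July has 31 days (33 left).
August has 31 days (2 left).
2 days into September → September 2, 1982.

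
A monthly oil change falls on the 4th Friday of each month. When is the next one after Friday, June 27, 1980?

July 25, 1980

June 1980 starts on a Sunday; its first Friday is the 6th, so the 4th Friday is the 27th — June 27, 1980.
That is not after June 27, 1980, so look at July 1980.
July 1980 starts on a Tuesday; its first Friday is the 4th, so the 4th Friday is the 25th — July 25, 1980.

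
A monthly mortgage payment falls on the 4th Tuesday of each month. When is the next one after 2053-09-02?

September 2053 starts on a Monday; its first Tuesday is the 2nd, so the 4th Tuesday is the 23rd — 2053-09-23.
2053-09-23 is after 2053-09-02, so that is the next one.

2053-09-23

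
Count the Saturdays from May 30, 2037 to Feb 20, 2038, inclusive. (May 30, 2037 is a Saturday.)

39

May 30, 2037 is a Saturday; the first Saturday on or after it is May 30, 2037.
From May 30, 2037 to Feb 20, 2038: 1 + 30 + 31 + 31 + 30 + 31 + 30 + 31 + 31 + 20 = 266 days (rest of May, Jun, Jul, Aug, Sep, Oct, Nov, Dec, Jan, Feb).
266 ÷ 7 = 38 full weeks with remainder 0, so 38 more Saturdays after the first → 39.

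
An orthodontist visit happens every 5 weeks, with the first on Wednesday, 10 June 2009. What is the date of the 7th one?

The 7th occurrence is 6 intervals after the first: 6 × 35 = 210 days after 10 June 2009.
June has 30 days — 20 days to the end of June leaves 190.
July has 31 days (159 left).
August has 31 days (128 left).
September has 30 days (98 left).
October has 31 days (67 left).
November has 30 days (37 left).
December has 31 days (6 left).
6 days into January → 6 January 2010.

6 January 2010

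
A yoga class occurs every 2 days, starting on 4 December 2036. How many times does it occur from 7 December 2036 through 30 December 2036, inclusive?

Occurrences land 2·i days after 4 December 2036 for i = 0, 1, 2, …
7 December 2036 is 3 days after the start; 3 ÷ 2 = 1 remainder 1; since the remainder is 1, round up to i = 2. First occurrence in the window: #3 on 8 December 2036 (2×2 = 4 days in).
30 December 2036 is 26 days after the start; 26 ÷ 2 = 13 remainder 0. Last occurrence in the window: #14 on 30 December 2036.
Occurrences #3 through #14: 12 in total.

12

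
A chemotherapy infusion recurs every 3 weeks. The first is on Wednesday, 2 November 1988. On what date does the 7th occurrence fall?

The 7th occurrence is 6 intervals after the first: 6 × 21 = 126 days after 2 November 1988.
November has 30 days — 28 days to the end of November leaves 98.
December has 31 days (67 left).
January has 31 days (36 left).
February has 28 days (8 left).
8 days into March → 8 March 1989.

8 March 1989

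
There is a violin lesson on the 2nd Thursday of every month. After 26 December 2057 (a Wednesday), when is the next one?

10 January 2058

December 2057 starts on a Saturday; its first Thursday is the 6th, so the 2nd Thursday is the 13th — 13 December 2057.
That is not after 26 December 2057, so look at January 2058.
January 2058 starts on a Tuesday; its first Thursday is the 3rd, so the 2nd Thursday is the 10th — 10 January 2058.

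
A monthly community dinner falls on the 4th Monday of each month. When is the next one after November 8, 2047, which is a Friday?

November 25, 2047

November 2047 starts on a Friday; its first Monday is the 4th, so the 4th Monday is the 25th — November 25, 2047.
November 25, 2047 is after November 8, 2047, so that is the next one.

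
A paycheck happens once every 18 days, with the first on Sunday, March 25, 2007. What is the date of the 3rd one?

April 30, 2007

The 3rd occurrence is 2 intervals after the first: 2 × 18 = 36 days after March 25, 2007.
March has 31 days — 6 days to the end of March leaves 30.
30 days into April → April 30, 2007.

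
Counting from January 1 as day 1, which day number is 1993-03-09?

68

Days in months before March: 31 + 28 = 59.
Plus 9 days into March → day 68.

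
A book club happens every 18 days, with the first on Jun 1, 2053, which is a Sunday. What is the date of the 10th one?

The 10th occurrence is 9 intervals after the first: 9 × 18 = 162 days after Jun 1, 2053.
Jun has 30 days — 29 days to the end of Jun leaves 133.
Jul has 31 days (102 left).
Aug has 31 days (71 left).
Sep has 30 days (41 left).
Oct has 31 days (10 left).
10 days into Nov → Nov 10, 2053.

Nov 10, 2053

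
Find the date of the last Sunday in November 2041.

The first Sunday of November 2041 is November 3.
November 2041 has 30 days. Adding weeks: 3, 10, 17, 24 — the last one ≤ 30 is the 24th.

24 November 2041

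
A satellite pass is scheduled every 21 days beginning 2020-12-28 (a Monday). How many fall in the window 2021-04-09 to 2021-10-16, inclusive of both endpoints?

9

Occurrences land 21·i days after 2020-12-28 for i = 0, 1, 2, …
2021-04-09 is 102 days after the start; 102 ÷ 21 = 4 remainder 18; since the remainder is 18, round up to i = 5. First occurrence in the window: #6 on 2021-04-12 (5×21 = 105 days in).
2021-10-16 is 292 days after the start; 292 ÷ 21 = 13 remainder 19. Last occurrence in the window: #14 on 2021-09-27.
Occurrences #6 through #14: 9 in total.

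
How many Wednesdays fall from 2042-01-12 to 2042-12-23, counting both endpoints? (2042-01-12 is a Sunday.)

49

2042-01-12 is a Sunday; the first Wednesday on or after it is 2042-01-15 (3 days later).
From 2042-01-15 to 2042-12-23: 16 + 28 + 31 + 30 + 31 + 30 + 31 + 31 + 30 + 31 + 30 + 23 = 342 days (rest of January, February, March, April, May, June, July, August, September, October, November, December).
342 ÷ 7 = 48 full weeks with remainder 6, so 48 more Wednesdays after the first → 49.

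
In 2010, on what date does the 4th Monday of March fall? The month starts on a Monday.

March 2010 begins on a Monday, so the first Monday is March 1.
The 4th Monday is 3 weeks later: 1 + 21 = 22.

2010-03-22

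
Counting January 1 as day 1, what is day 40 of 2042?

Feb 9, 2042

Jan has 31 days (40 − 31 = 9 remain).
9 into Feb → Feb 9.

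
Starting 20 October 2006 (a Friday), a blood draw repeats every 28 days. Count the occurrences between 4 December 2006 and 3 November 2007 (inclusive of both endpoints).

12

Occurrences land 28·i days after 20 October 2006 for i = 0, 1, 2, …
4 December 2006 is 45 days after the start; 45 ÷ 28 = 1 remainder 17; since the remainder is 17, round up to i = 2. First occurrence in the window: #3 on 15 December 2006 (2×28 = 56 days in).
3 November 2007 is 379 days after the start; 379 ÷ 28 = 13 remainder 15. Last occurrence in the window: #14 on 19 October 2007.
Occurrences #3 through #14: 12 in total.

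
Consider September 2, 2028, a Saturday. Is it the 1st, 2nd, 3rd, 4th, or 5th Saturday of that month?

1st

Day 2 falls in week ⌈2/7⌉ of the month.
Days 1–7 hold the 1st Saturday, 8–14 the 2nd, 15–21 the 3rd, 22–28 the 4th, 29–31 the 5th.
2 is in the range for the 1st.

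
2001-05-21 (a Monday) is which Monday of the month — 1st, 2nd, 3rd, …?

3rd

Day 21 falls in week ⌈21/7⌉ of the month.
Days 1–7 hold the 1st Monday, 8–14 the 2nd, 15–21 the 3rd, 22–28 the 4th, 29–31 the 5th.
21 is in the range for the 3rd.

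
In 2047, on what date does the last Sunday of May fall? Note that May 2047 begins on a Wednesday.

May 2047 begins on a Wednesday, so the first Sunday is May 5 (4 days later).
May 2047 has 31 days. Adding weeks: 5, 12, 19, 26 — the last one ≤ 31 is the 26th.

May 26, 2047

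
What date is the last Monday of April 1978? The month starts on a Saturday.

April 1978 begins on a Saturday, so the first Monday is April 3 (2 days later).
April 1978 has 30 days. Adding weeks: 3, 10, 17, 24 — the last one ≤ 30 is the 24th.

1978-04-24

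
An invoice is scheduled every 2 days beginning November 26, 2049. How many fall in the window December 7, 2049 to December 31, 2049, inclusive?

12

Occurrences land 2·i days after November 26, 2049 for i = 0, 1, 2, …
December 7, 2049 is 11 days after the start; 11 ÷ 2 = 5 remainder 1; since the remainder is 1, round up to i = 6. First occurrence in the window: #7 on December 8, 2049 (6×2 = 12 days in).
December 31, 2049 is 35 days after the start; 35 ÷ 2 = 17 remainder 1. Last occurrence in the window: #18 on December 30, 2049.
Occurrences #7 through #18: 12 in total.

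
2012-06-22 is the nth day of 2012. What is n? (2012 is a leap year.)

Days in months before June: 31 + 29 + 31 + 30 + 31 = 152.
Plus 22 days into June → day 174.

174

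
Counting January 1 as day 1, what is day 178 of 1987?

1987-06-27

January has 31 days (178 − 31 = 147 remain).
February has 28 days (147 − 28 = 119 remain).
March has 31 days (119 − 31 = 88 remain).
April has 30 days (88 − 30 = 58 remain).
May has 31 days (58 − 31 = 27 remain).
27 into June → June 27.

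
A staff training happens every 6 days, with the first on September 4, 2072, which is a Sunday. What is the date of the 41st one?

The 41st occurrence is 40 intervals after the first: 40 × 6 = 240 days after September 4, 2072.
September has 30 days — 26 days to the end of September leaves 214.
October has 31 days (183 left).
November has 30 days (153 left).
December has 31 days (122 left).
January has 31 days (91 left).
February has 28 days (63 left).
March has 31 days (32 left).
April has 30 days (2 left).
2 days into May → May 2, 2073.

May 2, 2073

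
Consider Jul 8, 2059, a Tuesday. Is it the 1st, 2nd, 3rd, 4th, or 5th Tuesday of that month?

2nd

Day 8 falls in week ⌈8/7⌉ of the month.
Days 1–7 hold the 1st Tuesday, 8–14 the 2nd, 15–21 the 3rd, 22–28 the 4th, 29–31 the 5th.
8 is in the range for the 2nd.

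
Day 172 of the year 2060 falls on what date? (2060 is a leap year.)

January has 31 days (172 − 31 = 141 remain).
February has 29 days (141 − 29 = 112 remain).
March has 31 days (112 − 31 = 81 remain).
April has 30 days (81 − 30 = 51 remain).
May has 31 days (51 − 31 = 20 remain).
20 into June → June 20.

20 June 2060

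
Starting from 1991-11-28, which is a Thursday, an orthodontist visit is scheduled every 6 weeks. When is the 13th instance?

The 13th occurrence is 12 intervals after the first: 12 × 42 = 504 days after 1991-11-28.
November has 30 days — 2 days to the end of November leaves 502.
From end of November to end of 1991 is 31 days (471 left).
1992 has 366 days (105 left).
January has 31 days (74 left).
February has 28 days (46 left).
March has 31 days (15 left).
15 days into April → 1993-04-15.

1993-04-15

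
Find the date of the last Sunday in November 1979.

November 1979 begins on a Thursday, so the first Sunday is November 4 (3 days later).
November 1979 has 30 days. Adding weeks: 4, 11, 18, 25 — the last one ≤ 30 is the 25th.

November 25, 1979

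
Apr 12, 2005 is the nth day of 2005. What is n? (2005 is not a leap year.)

Days in months before Apr: 31 + 28 + 31 = 90.
Plus 12 days into Apr → day 102.

102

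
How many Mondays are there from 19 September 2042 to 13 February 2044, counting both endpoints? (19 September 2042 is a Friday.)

19 September 2042 is a Friday; the first Monday on or after it is 22 September 2042 (3 days later).
From 22 September 2042 to 13 February 2044: 100 + 365 + 44 = 509 days (rest of 2042, 2043, to 13 February 2044 in 2044).
509 ÷ 7 = 72 full weeks with remainder 5, so 72 more Mondays after the first → 73.

73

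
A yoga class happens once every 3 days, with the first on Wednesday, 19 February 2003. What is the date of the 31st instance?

20 May 2003

The 31st occurrence is 30 intervals after the first: 30 × 3 = 90 days after 19 February 2003.
February has 28 days — 9 days to the end of February leaves 81.
March has 31 days (50 left).
April has 30 days (20 left).
20 days into May → 20 May 2003.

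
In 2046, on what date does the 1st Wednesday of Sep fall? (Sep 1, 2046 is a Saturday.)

Sep 5, 2046

Sep 2046 begins on a Saturday, so the first Wednesday is Sep 5 (4 days later).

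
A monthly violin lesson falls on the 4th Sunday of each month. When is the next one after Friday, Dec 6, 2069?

Dec 2069 starts on a Sunday; its first Sunday is the 1st, so the 4th Sunday is the 22nd — Dec 22, 2069.
Dec 22, 2069 is after Dec 6, 2069, so that is the next one.

Dec 22, 2069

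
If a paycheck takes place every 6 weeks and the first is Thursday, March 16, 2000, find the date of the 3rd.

June 8, 2000

The 3rd occurrence is 2 intervals after the first: 2 × 42 = 84 days after March 16, 2000.
March has 31 days — 15 days to the end of March leaves 69.
April has 30 days (39 left).
May has 31 days (8 left).
8 days into June → June 8, 2000.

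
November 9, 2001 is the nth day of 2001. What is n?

Days in months before November: 31 + 28 + 31 + 30 + 31 + 30 + 31 + 31 + 30 + 31 = 304.
Plus 9 days into November → day 313.

313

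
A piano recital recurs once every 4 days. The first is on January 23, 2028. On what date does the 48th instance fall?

July 29, 2028

The 48th occurrence is 47 intervals after the first: 47 × 4 = 188 days after January 23, 2028.
January has 31 days — 8 days to the end of January leaves 180.
February has 29 days (151 left).
March has 31 days (120 left).
April has 30 days (90 left).
May has 31 days (59 left).
June has 30 days (29 left).
29 days into July → July 29, 2028.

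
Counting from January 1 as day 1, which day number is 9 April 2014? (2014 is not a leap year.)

99

Days in months before April: 31 + 28 + 31 = 90.
Plus 9 days into April → day 99.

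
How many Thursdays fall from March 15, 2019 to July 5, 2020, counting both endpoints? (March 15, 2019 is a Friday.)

March 15, 2019 is a Friday; the first Thursday on or after it is March 21, 2019 (6 days later).
From March 21, 2019 to July 5, 2020: 285 + 187 = 472 days (rest of 2019, to July 5, 2020 in 2020).
472 ÷ 7 = 67 full weeks with remainder 3, so 67 more Thursdays after the first → 68.

68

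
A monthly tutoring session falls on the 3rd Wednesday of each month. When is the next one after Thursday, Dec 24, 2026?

Dec 2026 starts on a Tuesday; its first Wednesday is the 2nd, so the 3rd Wednesday is the 16th — Dec 16, 2026.
That is not after Dec 24, 2026, so look at Jan 2027.
Jan 2027 starts on a Friday; its first Wednesday is the 6th, so the 3rd Wednesday is the 20th — Jan 20, 2027.

Jan 20, 2027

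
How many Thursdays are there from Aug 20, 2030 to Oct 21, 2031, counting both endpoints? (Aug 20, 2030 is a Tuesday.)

Aug 20, 2030 is a Tuesday; the first Thursday on or after it is Aug 22, 2030 (2 days later).
From Aug 22, 2030 to Oct 21, 2031: 131 + 294 = 425 days (rest of 2030, to Oct 21, 2031 in 2031).
425 ÷ 7 = 60 full weeks with remainder 5, so 60 more Thursdays after the first → 61.

61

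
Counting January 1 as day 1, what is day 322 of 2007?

Jan has 31 days (322 − 31 = 291 remain).
Feb has 28 days (291 − 28 = 263 remain).
Mar has 31 days (263 − 31 = 232 remain).
Apr has 30 days (232 − 30 = 202 remain).
May has 31 days (202 − 31 = 171 remain).
Jun has 30 days (171 − 30 = 141 remain).
Jul has 31 days (141 − 31 = 110 remain).
Aug has 31 days (110 − 31 = 79 remain).
Sep has 30 days (79 − 30 = 49 remain).
Oct has 31 days (49 − 31 = 18 remain).
18 into Nov → Nov 18.

Nov 18, 2007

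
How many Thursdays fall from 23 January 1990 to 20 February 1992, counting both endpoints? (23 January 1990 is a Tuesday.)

109

23 January 1990 is a Tuesday; the first Thursday on or after it is 25 January 1990 (2 days later).
From 25 January 1990 to 20 February 1992: 340 + 365 + 51 = 756 days (rest of 1990, 1991, to 20 February 1992 in 1992).
756 ÷ 7 = 108 full weeks with remainder 0, so 108 more Thursdays after the first → 109.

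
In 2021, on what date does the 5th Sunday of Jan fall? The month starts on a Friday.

Jan 2021 begins on a Friday, so the first Sunday is Jan 3 (2 days later).
The 5th Sunday is 4 weeks later: 3 + 28 = 31.

Jan 31, 2021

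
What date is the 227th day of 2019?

Jan has 31 days (227 − 31 = 196 remain).
Feb has 28 days (196 − 28 = 168 remain).
Mar has 31 days (168 − 31 = 137 remain).
Apr has 30 days (137 − 30 = 107 remain).
May has 31 days (107 − 31 = 76 remain).
Jun has 30 days (76 − 30 = 46 remain).
Jul has 31 days (46 − 31 = 15 remain).
15 into Aug → Aug 15.

Aug 15, 2019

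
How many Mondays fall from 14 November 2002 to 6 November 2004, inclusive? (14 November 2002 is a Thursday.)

14 November 2002 is a Thursday; the first Monday on or after it is 18 November 2002 (4 days later).
From 18 November 2002 to 6 November 2004: 43 + 365 + 311 = 719 days (rest of 2002, 2003, to 6 November 2004 in 2004).
719 ÷ 7 = 102 full weeks with remainder 5, so 102 more Mondays after the first → 103.

103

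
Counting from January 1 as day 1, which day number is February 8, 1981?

Days in months before February: 31 = 31.
Plus 8 days into February → day 39.

39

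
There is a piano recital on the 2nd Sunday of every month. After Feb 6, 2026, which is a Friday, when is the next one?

Feb 8, 2026

Feb 2026 starts on a Sunday; its first Sunday is the 1st, so the 2nd Sunday is the 8th — Feb 8, 2026.
Feb 8, 2026 is after Feb 6, 2026, so that is the next one.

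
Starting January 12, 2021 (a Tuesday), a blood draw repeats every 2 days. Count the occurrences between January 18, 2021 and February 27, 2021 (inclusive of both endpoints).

Occurrences land 2·i days after January 12, 2021 for i = 0, 1, 2, …
January 18, 2021 is 6 days after the start; 6 ÷ 2 = 3 remainder 0. First occurrence in the window: #4 on January 18, 2021 (3×2 = 6 days in).
February 27, 2021 is 46 days after the start; 46 ÷ 2 = 23 remainder 0. Last occurrence in the window: #24 on February 27, 2021.
Occurrences #4 through #24: 21 in total.

21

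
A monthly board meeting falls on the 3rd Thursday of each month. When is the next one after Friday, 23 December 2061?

19 January 2062

December 2061 starts on a Thursday; its first Thursday is the 1st, so the 3rd Thursday is the 15th — 15 December 2061.
That is not after 23 December 2061, so look at January 2062.
January 2062 starts on a Sunday; its first Thursday is the 5th, so the 3rd Thursday is the 19th — 19 January 2062.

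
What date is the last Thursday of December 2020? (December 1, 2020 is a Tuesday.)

December 2020 begins on a Tuesday, so the first Thursday is December 3 (2 days later).
December 2020 has 31 days. Adding weeks: 3, 10, 17, 24, 31 — the last one ≤ 31 is the 31st.

31 December 2020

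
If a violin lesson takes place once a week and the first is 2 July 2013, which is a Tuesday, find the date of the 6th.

6 August 2013

The 6th occurrence is 5 intervals after the first: 5 × 7 = 35 days after 2 July 2013.
July has 31 days — 29 days to the end of July leaves 6.
6 days into August → 6 August 2013.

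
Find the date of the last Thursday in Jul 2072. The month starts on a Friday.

Jul 2072 begins on a Friday, so the first Thursday is Jul 7 (6 days later).
Jul 2072 has 31 days. Adding weeks: 7, 14, 21, 28 — the last one ≤ 31 is the 28th.

Jul 28, 2072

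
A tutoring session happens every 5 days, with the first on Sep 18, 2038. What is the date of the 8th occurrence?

Oct 23, 2038

The 8th occurrence is 7 intervals after the first: 7 × 5 = 35 days after Sep 18, 2038.
Sep has 30 days — 12 days to the end of Sep leaves 23.
23 days into Oct → Oct 23, 2038.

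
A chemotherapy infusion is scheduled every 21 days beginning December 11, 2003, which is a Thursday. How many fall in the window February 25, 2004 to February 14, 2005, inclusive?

Occurrences land 21·i days after December 11, 2003 for i = 0, 1, 2, …
February 25, 2004 is 76 days after the start; 76 ÷ 21 = 3 remainder 13; since the remainder is 13, round up to i = 4. First occurrence in the window: #5 on March 4, 2004 (4×21 = 84 days in).
February 14, 2005 is 431 days after the start; 431 ÷ 21 = 20 remainder 11. Last occurrence in the window: #21 on February 3, 2005.
Occurrences #5 through #21: 17 in total.

17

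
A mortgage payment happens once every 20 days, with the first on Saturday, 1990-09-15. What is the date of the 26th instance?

1992-01-28

The 26th occurrence is 25 intervals after the first: 25 × 20 = 500 days after 1990-09-15.
September has 30 days — 15 days to the end of September leaves 485.
From end of September to end of 1990 is 92 days (393 left).
1991 has 365 days (28 left).
28 days into January → 1992-01-28.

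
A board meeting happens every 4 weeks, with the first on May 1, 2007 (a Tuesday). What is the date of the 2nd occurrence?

May 29, 2007

The 2nd occurrence is 1 interval after the first: 1 × 28 = 28 days after May 1, 2007.
28 days later is May 29, 2007.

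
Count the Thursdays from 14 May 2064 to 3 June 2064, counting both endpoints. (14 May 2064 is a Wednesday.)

3

14 May 2064 is a Wednesday; the first Thursday on or after it is 15 May 2064 (1 day later).
From 15 May 2064 to 3 June 2064: 16 + 3 = 19 days (rest of May, June).
19 ÷ 7 = 2 full weeks with remainder 5, so 2 more Thursdays after the first → 3.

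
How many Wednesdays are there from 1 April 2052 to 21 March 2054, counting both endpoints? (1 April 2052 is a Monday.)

103

1 April 2052 is a Monday; the first Wednesday on or after it is 3 April 2052 (2 days later).
From 3 April 2052 to 21 March 2054: 272 + 365 + 80 = 717 days (rest of 2052, 2053, to 21 March 2054 in 2054).
717 ÷ 7 = 102 full weeks with remainder 3, so 102 more Wednesdays after the first → 103.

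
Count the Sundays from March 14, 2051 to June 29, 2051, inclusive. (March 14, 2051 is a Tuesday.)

March 14, 2051 is a Tuesday; the first Sunday on or after it is March 19, 2051 (5 days later).
From March 19, 2051 to June 29, 2051: 12 + 30 + 31 + 29 = 102 days (rest of March, April, May, June).
102 ÷ 7 = 14 full weeks with remainder 4, so 14 more Sundays after the first → 15.

15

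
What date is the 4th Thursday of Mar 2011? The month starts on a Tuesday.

Mar 2011 begins on a Tuesday, so the first Thursday is Mar 3 (2 days later).
The 4th Thursday is 3 weeks later: 3 + 21 = 24.

Mar 24, 2011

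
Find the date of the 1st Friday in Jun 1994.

Jun 3, 1994

The first Friday of Jun 1994 is Jun 3.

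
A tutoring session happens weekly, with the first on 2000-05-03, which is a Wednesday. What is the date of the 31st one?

The 31st occurrence is 30 intervals after the first: 30 × 7 = 210 days after 2000-05-03.
May has 31 days — 28 days to the end of May leaves 182.
June has 30 days (152 left).
July has 31 days (121 left).
August has 31 days (90 left).
September has 30 days (60 left).
October has 31 days (29 left).
29 days into November → 2000-11-29.

2000-11-29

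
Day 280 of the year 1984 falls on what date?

January has 31 days (280 − 31 = 249 remain).
February has 29 days (249 − 29 = 220 remain).
March has 31 days (220 − 31 = 189 remain).
April has 30 days (189 − 30 = 159 remain).
May has 31 days (159 − 31 = 128 remain).
June has 30 days (128 − 30 = 98 remain).
July has 31 days (98 − 31 = 67 remain).
August has 31 days (67 − 31 = 36 remain).
September has 30 days (36 − 30 = 6 remain).
6 into October → October 6.

6 October 1984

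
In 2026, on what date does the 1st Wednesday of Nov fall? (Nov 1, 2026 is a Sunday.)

Nov 2026 begins on a Sunday, so the first Wednesday is Nov 4 (3 days later).

Nov 4, 2026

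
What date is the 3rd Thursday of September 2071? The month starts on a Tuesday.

September 17, 2071

September 2071 begins on a Tuesday, so the first Thursday is September 3 (2 days later).
The 3rd Thursday is 2 weeks later: 3 + 14 = 17.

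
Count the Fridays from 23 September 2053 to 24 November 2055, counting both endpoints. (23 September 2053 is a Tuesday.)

113

23 September 2053 is a Tuesday; the first Friday on or after it is 26 September 2053 (3 days later).
From 26 September 2053 to 24 November 2055: 96 + 365 + 328 = 789 days (rest of 2053, 2054, to 24 November 2055 in 2055).
789 ÷ 7 = 112 full weeks with remainder 5, so 112 more Fridays after the first → 113.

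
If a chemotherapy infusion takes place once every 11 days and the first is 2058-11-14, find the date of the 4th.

The 4th occurrence is 3 intervals after the first: 3 × 11 = 33 days after 2058-11-14.
November has 30 days — 16 days to the end of November leaves 17.
17 days into December → 2058-12-17.

2058-12-17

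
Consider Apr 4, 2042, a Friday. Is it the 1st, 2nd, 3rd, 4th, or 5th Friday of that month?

Day 4 falls in week ⌈4/7⌉ of the month.
Days 1–7 hold the 1st Friday, 8–14 the 2nd, 15–21 the 3rd, 22–28 the 4th, 29–31 the 5th.
4 is in the range for the 1st.

1st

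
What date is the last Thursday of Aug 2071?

Aug 2071 begins on a Saturday, so the first Thursday is Aug 6 (5 days later).
Aug 2071 has 31 days. Adding weeks: 6, 13, 20, 27 — the last one ≤ 31 is the 27th.

Aug 27, 2071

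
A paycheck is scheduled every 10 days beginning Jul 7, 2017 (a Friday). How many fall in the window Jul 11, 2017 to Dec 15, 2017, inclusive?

16

Occurrences land 10·i days after Jul 7, 2017 for i = 0, 1, 2, …
Jul 11, 2017 is 4 days after the start; 4 ÷ 10 = 0 remainder 4; since the remainder is 4, round up to i = 1. First occurrence in the window: #2 on Jul 17, 2017 (1×10 = 10 days in).
Dec 15, 2017 is 161 days after the start; 161 ÷ 10 = 16 remainder 1. Last occurrence in the window: #17 on Dec 14, 2017.
Occurrences #2 through #17: 16 in total.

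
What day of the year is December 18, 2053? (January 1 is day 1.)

352

Days in months before December: 31 + 28 + 31 + 30 + 31 + 30 + 31 + 31 + 30 + 31 + 30 = 334.
Plus 18 days into December → day 352.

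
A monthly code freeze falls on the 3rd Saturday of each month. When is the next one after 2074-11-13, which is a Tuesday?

2074-11-17

November 2074 starts on a Thursday; its first Saturday is the 3rd, so the 3rd Saturday is the 17th — 2074-11-17.
2074-11-17 is after 2074-11-13, so that is the next one.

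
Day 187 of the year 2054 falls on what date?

Jul 6, 2054

Jan has 31 days (187 − 31 = 156 remain).
Feb has 28 days (156 − 28 = 128 remain).
Mar has 31 days (128 − 31 = 97 remain).
Apr has 30 days (97 − 30 = 67 remain).
May has 31 days (67 − 31 = 36 remain).
Jun has 30 days (36 − 30 = 6 remain).
6 into Jul → Jul 6.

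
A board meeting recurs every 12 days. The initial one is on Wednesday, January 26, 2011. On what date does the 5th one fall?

The 5th occurrence is 4 intervals after the first: 4 × 12 = 48 days after January 26, 2011.
January has 31 days — 5 days to the end of January leaves 43.
February has 28 days (15 left).
15 days into March → March 15, 2011.

March 15, 2011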